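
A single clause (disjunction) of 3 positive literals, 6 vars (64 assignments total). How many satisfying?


Step 1: Total=2^6=64
Step 2: Unsat when all 3 false: 2^3=8
Step 3: Sat=64-8=56

56


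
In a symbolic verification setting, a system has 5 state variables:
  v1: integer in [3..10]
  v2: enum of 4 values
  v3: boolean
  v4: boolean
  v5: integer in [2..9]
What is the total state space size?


State space = product of domain sizes of all variables.
Domain sizes:
  v1 (integer in [3..10]): 8
  v2 (enum of 4 values): 4
  v3 (boolean): 2
  v4 (boolean): 2
  v5 (integer in [2..9]): 8
Product = 8 * 4 * 2 * 2 * 8 = 1024

1024


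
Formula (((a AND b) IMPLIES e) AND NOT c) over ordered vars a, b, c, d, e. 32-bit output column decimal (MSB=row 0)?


Formula: (((a AND b) IMPLIES e) AND NOT c) over a, b, c, d, e (32 rows)
Evaluate each row (bits = a,b,c,d,e, MSB first):
  row 0 [00000]: (((0 AND 0) IMPLIES 0) AND NOT 0) -> 1
  row 1 [00001]: (((0 AND 0) IMPLIES 1) AND NOT 0) -> 1
  row 2 [00010]: (((0 AND 0) IMPLIES 0) AND NOT 0) -> 1
  row 3 [00011]: (((0 AND 0) IMPLIES 1) AND NOT 0) -> 1
  row 4 [00100]: (((0 AND 0) IMPLIES 0) AND NOT 1) -> 0
  row 5 [00101]: (((0 AND 0) IMPLIES 1) AND NOT 1) -> 0
  row 6 [00110]: (((0 AND 0) IMPLIES 0) AND NOT 1) -> 0
  row 7 [00111]: (((0 AND 0) IMPLIES 1) AND NOT 1) -> 0
  row 8 [01000]: (((0 AND 1) IMPLIES 0) AND NOT 0) -> 1
  row 9 [01001]: (((0 AND 1) IMPLIES 1) AND NOT 0) -> 1
  row 10 [01010]: (((0 AND 1) IMPLIES 0) AND NOT 0) -> 1
  row 11 [01011]: (((0 AND 1) IMPLIES 1) AND NOT 0) -> 1
  row 12 [01100]: (((0 AND 1) IMPLIES 0) AND NOT 1) -> 0
  row 13 [01101]: (((0 AND 1) IMPLIES 1) AND NOT 1) -> 0
  row 14 [01110]: (((0 AND 1) IMPLIES 0) AND NOT 1) -> 0
  row 15 [01111]: (((0 AND 1) IMPLIES 1) AND NOT 1) -> 0
  row 16 [10000]: (((1 AND 0) IMPLIES 0) AND NOT 0) -> 1
  row 17 [10001]: (((1 AND 0) IMPLIES 1) AND NOT 0) -> 1
  row 18 [10010]: (((1 AND 0) IMPLIES 0) AND NOT 0) -> 1
  row 19 [10011]: (((1 AND 0) IMPLIES 1) AND NOT 0) -> 1
  row 20 [10100]: (((1 AND 0) IMPLIES 0) AND NOT 1) -> 0
  row 21 [10101]: (((1 AND 0) IMPLIES 1) AND NOT 1) -> 0
  row 22 [10110]: (((1 AND 0) IMPLIES 0) AND NOT 1) -> 0
  row 23 [10111]: (((1 AND 0) IMPLIES 1) AND NOT 1) -> 0
  row 24 [11000]: (((1 AND 1) IMPLIES 0) AND NOT 0) -> 0
  row 25 [11001]: (((1 AND 1) IMPLIES 1) AND NOT 0) -> 1
  row 26 [11010]: (((1 AND 1) IMPLIES 0) AND NOT 0) -> 0
  row 27 [11011]: (((1 AND 1) IMPLIES 1) AND NOT 0) -> 1
  row 28 [11100]: (((1 AND 1) IMPLIES 0) AND NOT 1) -> 0
  row 29 [11101]: (((1 AND 1) IMPLIES 1) AND NOT 1) -> 0
  row 30 [11110]: (((1 AND 1) IMPLIES 0) AND NOT 1) -> 0
  row 31 [11111]: (((1 AND 1) IMPLIES 1) AND NOT 1) -> 0
Full result column, 4 rows per line (a,b,c fixed per line; d,e runs 00..11 left to right):
  rows 0-3 [a,b,c=000]: 1111  = hex F
  rows 4-7 [a,b,c=001]: 0000  = hex 0
  rows 8-11 [a,b,c=010]: 1111  = hex F
  rows 12-15 [a,b,c=011]: 0000  = hex 0
  rows 16-19 [a,b,c=100]: 1111  = hex F
  rows 20-23 [a,b,c=101]: 0000  = hex 0
  rows 24-27 [a,b,c=110]: 0101  = hex 5
  rows 28-31 [a,b,c=111]: 0000  = hex 0
Output column (row 0 .. row 31) = 11110000111100001111000001010000
Output column grouped in 4s = 1111 0000 1111 0000 1111 0000 0101 0000 = 0xF0F0F050
Convert to decimal digit by digit (value = value*16 + digit):
  F -> 15
  15*16 + 0 = 240
  240*16 + 15 (F) = 3855
  3855*16 + 0 = 61680
  61680*16 + 15 (F) = 986895
  986895*16 + 0 = 15790320
  15790320*16 + 5 = 252645125
  252645125*16 + 0 = 4042322000
Decimal = 4042322000

4042322000


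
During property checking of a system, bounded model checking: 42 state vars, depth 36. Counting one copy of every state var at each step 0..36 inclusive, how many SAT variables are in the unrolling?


BMC unrolls to depth k, creating one copy of each state var for steps 0..k.
Step count = 36 + 1 = 37 (steps 0 through 36)
Vars per step = 42
Total = 42 * 37 = 1554

1554


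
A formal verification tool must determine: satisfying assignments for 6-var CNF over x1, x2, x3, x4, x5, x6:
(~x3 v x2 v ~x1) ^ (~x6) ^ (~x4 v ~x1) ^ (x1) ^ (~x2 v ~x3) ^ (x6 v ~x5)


CNF with 6 clauses over 6 vars (64 assignments).
An assignment satisfies CNF iff every clause has >=1 true literal.
Check each row (bits = x1,x2,x3,x4,x5,x6; clause T/F shown):
  row 0 [000000]: clauses=TTTFTT -> 0
  row 1 [000001]: clauses=TFTFTT -> 0
  row 2 [000010]: clauses=TTTFTF -> 0
  row 3 [000011]: clauses=TFTFTT -> 0
  row 4 [000100]: clauses=TTTFTT -> 0
  (every remaining row is evaluated the same way; all 64 results are listed next)
Full result column, 8 rows per line (x1,x2,x3 fixed per line; x4,x5,x6 runs 000..111 left to right):
  rows 0-7 [x1,x2,x3=000]: 00000000  (ones: 0)
  rows 8-15 [x1,x2,x3=001]: 00000000  (ones: 0)
  rows 16-23 [x1,x2,x3=010]: 00000000  (ones: 0)
  rows 24-31 [x1,x2,x3=011]: 00000000  (ones: 0)
  rows 32-39 [x1,x2,x3=100]: 10000000  (ones: 1)
  rows 40-47 [x1,x2,x3=101]: 00000000  (ones: 0)
  rows 48-55 [x1,x2,x3=110]: 10000000  (ones: 1)
  rows 56-63 [x1,x2,x3=111]: 00000000  (ones: 0)
Satisfying assignments = 0+0+0+0+1+0+1+0 = 2

2


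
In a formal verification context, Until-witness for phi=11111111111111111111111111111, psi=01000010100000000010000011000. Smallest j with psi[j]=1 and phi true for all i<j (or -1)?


(phi U psi) at 0: need smallest j with psi[j]=1 and phi[i]=1 for all i in [0,j).
Scan from step 0:
  step 0: phi=1, psi=0 -> continue
  step 1: psi=1 and phi held for [0,1) -> witness found
Witness step = 1

1


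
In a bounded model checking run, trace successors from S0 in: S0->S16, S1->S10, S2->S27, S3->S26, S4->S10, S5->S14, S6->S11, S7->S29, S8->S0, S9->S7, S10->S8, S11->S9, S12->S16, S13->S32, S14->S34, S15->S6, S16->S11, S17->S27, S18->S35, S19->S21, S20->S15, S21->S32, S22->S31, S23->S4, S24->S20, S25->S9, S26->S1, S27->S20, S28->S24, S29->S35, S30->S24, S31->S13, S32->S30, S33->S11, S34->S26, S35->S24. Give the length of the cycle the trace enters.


Trace from S0 until a state repeats:
  S0 -> S16 -> S11 -> S9 -> S7 -> S29 -> S35 -> S24 -> S20 -> S15 -> S6 -> S11
S11 first seen at step 2, revisited at step 11.
Cycle length = 11 - 2 = 9

9


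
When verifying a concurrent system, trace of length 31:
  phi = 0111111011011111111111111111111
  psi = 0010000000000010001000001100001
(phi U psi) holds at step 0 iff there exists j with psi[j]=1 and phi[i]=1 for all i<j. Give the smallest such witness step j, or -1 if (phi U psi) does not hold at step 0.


(phi U psi) at 0: need smallest j with psi[j]=1 and phi[i]=1 for all i in [0,j).
Scan from step 0:
  step 0: phi=0 -> phi-prefix broken from here
  step 2: psi=1 but phi already failed -> not a witness
  step 14: psi=1 but phi already failed -> not a witness
  step 18: psi=1 but phi already failed -> not a witness
  step 24: psi=1 but phi already failed -> not a witness
  step 25: psi=1 but phi already failed -> not a witness
  step 30: psi=1 but phi already failed -> not a witness
  end of trace: no witness -> -1
Witness step = -1

-1


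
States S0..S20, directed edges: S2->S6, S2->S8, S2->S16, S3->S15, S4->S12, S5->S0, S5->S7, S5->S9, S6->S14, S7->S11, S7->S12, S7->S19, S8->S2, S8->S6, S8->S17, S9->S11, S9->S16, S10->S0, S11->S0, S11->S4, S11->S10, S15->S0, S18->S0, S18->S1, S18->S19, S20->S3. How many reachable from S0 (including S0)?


BFS from S0:
  layer 0: {S0}
Reachable set: {S0}
Count = 1

1


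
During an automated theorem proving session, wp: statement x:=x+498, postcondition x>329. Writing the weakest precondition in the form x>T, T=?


Formula: wp(x:=E, P) = P[E/x] (substitute E for x in postcondition)
Step 1: Postcondition: x>329
Step 2: Substitute x+498 for x: x+498>329
Step 3: Solve for x: x > 329-498 = -169

-169


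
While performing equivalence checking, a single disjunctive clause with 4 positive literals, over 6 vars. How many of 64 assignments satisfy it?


Step 1: Total=2^6=64
Step 2: Unsat when all 4 false: 2^2=4
Step 3: Sat=64-4=60

60


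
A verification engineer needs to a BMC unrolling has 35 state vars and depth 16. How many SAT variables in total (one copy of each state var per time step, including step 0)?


BMC unrolls to depth k, creating one copy of each state var for steps 0..k.
Step count = 16 + 1 = 17 (steps 0 through 16)
Vars per step = 35
Total = 35 * 17 = 595

595


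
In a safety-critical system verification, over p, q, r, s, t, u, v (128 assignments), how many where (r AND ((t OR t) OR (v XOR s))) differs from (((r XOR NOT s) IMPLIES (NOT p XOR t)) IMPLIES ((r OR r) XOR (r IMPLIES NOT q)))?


F1 = (r AND ((t OR t) OR (v XOR s)))
F2 = (((r XOR NOT s) IMPLIES (NOT p XOR t)) IMPLIES ((r OR r) XOR (r IMPLIES NOT q)))
Evaluate both on each of 128 rows (bits = p,q,r,s,t,u,v):
  row 0 [0000000]: F1=0 F2=1 (differ) -> 1
  row 1 [0000001]: F1=0 F2=1 (differ) -> 1
  row 2 [0000010]: F1=0 F2=1 (differ) -> 1
  row 3 [0000011]: F1=0 F2=1 (differ) -> 1
  row 4 [0000100]: F1=0 F2=1 (differ) -> 1
  (every remaining row is evaluated the same way; all 128 results are listed next)
Full result column, 8 rows per line (p,q,r,s fixed per line; t,u,v runs 000..111 left to right):
  rows 0-7 [p,q,r,s=0000]: 11111111  (ones: 8)
  rows 8-15 [p,q,r,s=0001]: 11111111  (ones: 8)
  rows 16-23 [p,q,r,s=0010]: 01011111  (ones: 6)
  rows 24-31 [p,q,r,s=0011]: 10100000  (ones: 2)
  rows 32-39 [p,q,r,s=0100]: 11111111  (ones: 8)
  rows 40-47 [p,q,r,s=0101]: 11111111  (ones: 8)
  rows 48-55 [p,q,r,s=0110]: 10100000  (ones: 2)
  rows 56-63 [p,q,r,s=0111]: 01010000  (ones: 2)
  rows 64-71 [p,q,r,s=1000]: 11111111  (ones: 8)
  rows 72-79 [p,q,r,s=1001]: 11111111  (ones: 8)
  rows 80-87 [p,q,r,s=1010]: 01011111  (ones: 6)
  rows 88-95 [p,q,r,s=1011]: 01011111  (ones: 6)
  rows 96-103 [p,q,r,s=1100]: 11111111  (ones: 8)
  rows 104-111 [p,q,r,s=1101]: 11111111  (ones: 8)
  rows 112-119 [p,q,r,s=1110]: 10100000  (ones: 2)
  rows 120-127 [p,q,r,s=1111]: 01010000  (ones: 2)
Disagreements = 8+8+6+2+8+8+2+2+8+8+6+6+8+8+2+2 = 92

92


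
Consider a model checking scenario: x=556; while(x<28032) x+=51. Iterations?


Step 1: x goes from 556 toward 28032 by 51; the body runs while x<28032, so iterations = ceil((bound-start)/step)
Step 2: Distance=27476
Step 3: ceil(27476/51)=539

539


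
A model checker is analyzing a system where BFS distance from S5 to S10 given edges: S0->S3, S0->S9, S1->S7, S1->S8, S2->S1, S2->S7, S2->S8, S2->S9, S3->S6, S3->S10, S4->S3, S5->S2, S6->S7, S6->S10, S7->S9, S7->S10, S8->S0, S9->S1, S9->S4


BFS layer-by-layer from S5:
  dist 0: {S5}
  dist 1: {S2}
  dist 2: {S1, S7, S8, S9}
  dist 3: {S0, S4, S10}
  -> S10 reached at distance 3
Shortest path length = 3

3


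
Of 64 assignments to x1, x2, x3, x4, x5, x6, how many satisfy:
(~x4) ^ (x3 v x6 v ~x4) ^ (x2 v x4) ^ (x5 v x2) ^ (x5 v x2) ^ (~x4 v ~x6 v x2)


CNF with 6 clauses over 6 vars (64 assignments).
An assignment satisfies CNF iff every clause has >=1 true literal.
Check each row (bits = x1,x2,x3,x4,x5,x6; clause T/F shown):
  row 0 [000000]: clauses=TTFFFT -> 0
  row 1 [000001]: clauses=TTFFFT -> 0
  row 2 [000010]: clauses=TTFTTT -> 0
  row 3 [000011]: clauses=TTFTTT -> 0
  row 4 [000100]: clauses=FFTFFT -> 0
  (every remaining row is evaluated the same way; all 64 results are listed next)
Full result column, 8 rows per line (x1,x2,x3 fixed per line; x4,x5,x6 runs 000..111 left to right):
  rows 0-7 [x1,x2,x3=000]: 00000000  (ones: 0)
  rows 8-15 [x1,x2,x3=001]: 00000000  (ones: 0)
  rows 16-23 [x1,x2,x3=010]: 11110000  (ones: 4)
  rows 24-31 [x1,x2,x3=011]: 11110000  (ones: 4)
  rows 32-39 [x1,x2,x3=100]: 00000000  (ones: 0)
  rows 40-47 [x1,x2,x3=101]: 00000000  (ones: 0)
  rows 48-55 [x1,x2,x3=110]: 11110000  (ones: 4)
  rows 56-63 [x1,x2,x3=111]: 11110000  (ones: 4)
Satisfying assignments = 0+0+4+4+0+0+4+4 = 16

16


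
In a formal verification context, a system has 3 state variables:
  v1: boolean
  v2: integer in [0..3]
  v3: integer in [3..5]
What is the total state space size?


State space = product of domain sizes of all variables.
Domain sizes:
  v1 (boolean): 2
  v2 (integer in [0..3]): 4
  v3 (integer in [3..5]): 3
Product = 2 * 4 * 3 = 24

24


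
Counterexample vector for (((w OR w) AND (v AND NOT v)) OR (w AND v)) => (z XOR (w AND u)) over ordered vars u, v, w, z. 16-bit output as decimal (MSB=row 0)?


F1 = (((w OR w) AND (v AND NOT v)) OR (w AND v))
F2 = (z XOR (w AND u))
Counterexample to F1=>F2 is where F1=1 and F2=0.
Evaluate each row (bits = u,v,w,z, MSB first):
  row 0 [0000]: F1=0 F2=0 -> F1&~F2 -> 0
  row 1 [0001]: F1=0 F2=1 -> F1&~F2 -> 0
  row 2 [0010]: F1=0 F2=0 -> F1&~F2 -> 0
  row 3 [0011]: F1=0 F2=1 -> F1&~F2 -> 0
  row 4 [0100]: F1=0 F2=0 -> F1&~F2 -> 0
  row 5 [0101]: F1=0 F2=1 -> F1&~F2 -> 0
  row 6 [0110]: F1=1 F2=0 -> F1&~F2 -> 1
  row 7 [0111]: F1=1 F2=1 -> F1&~F2 -> 0
  row 8 [1000]: F1=0 F2=0 -> F1&~F2 -> 0
  row 9 [1001]: F1=0 F2=1 -> F1&~F2 -> 0
  row 10 [1010]: F1=0 F2=1 -> F1&~F2 -> 0
  row 11 [1011]: F1=0 F2=0 -> F1&~F2 -> 0
  row 12 [1100]: F1=0 F2=0 -> F1&~F2 -> 0
  row 13 [1101]: F1=0 F2=1 -> F1&~F2 -> 0
  row 14 [1110]: F1=1 F2=1 -> F1&~F2 -> 0
  row 15 [1111]: F1=1 F2=0 -> F1&~F2 -> 1
Full result column, 4 rows per line (u,v fixed per line; w,z runs 00..11 left to right):
  rows 0-3 [u,v=00]: 0000  = hex 0
  rows 4-7 [u,v=01]: 0010  = hex 2
  rows 8-11 [u,v=10]: 0000  = hex 0
  rows 12-15 [u,v=11]: 0001  = hex 1
Counterexample vector (row 0 .. row 15) = 0000001000000001
Output column grouped in 4s = 0000 0010 0000 0001 = 0x0201
Convert to decimal digit by digit (value = value*16 + digit):
  0 -> 0
  0*16 + 2 = 2
  2*16 + 0 = 32
  32*16 + 1 = 513
Decimal = 513

513


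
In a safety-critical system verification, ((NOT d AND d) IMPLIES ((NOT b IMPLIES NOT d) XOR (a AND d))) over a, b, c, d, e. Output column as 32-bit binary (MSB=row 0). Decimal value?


Formula: ((NOT d AND d) IMPLIES ((NOT b IMPLIES NOT d) XOR (a AND d))) over a, b, c, d, e (32 rows)
Evaluate each row (bits = a,b,c,d,e, MSB first):
  row 0 [00000]: ((NOT 0 AND 0) IMPLIES ((NOT 0 IMPLIES NOT 0) XOR (0 AND 0))) -> 1
  row 1 [00001]: ((NOT 0 AND 0) IMPLIES ((NOT 0 IMPLIES NOT 0) XOR (0 AND 0))) -> 1
  row 2 [00010]: ((NOT 1 AND 1) IMPLIES ((NOT 0 IMPLIES NOT 1) XOR (0 AND 1))) -> 1
  row 3 [00011]: ((NOT 1 AND 1) IMPLIES ((NOT 0 IMPLIES NOT 1) XOR (0 AND 1))) -> 1
  row 4 [00100]: ((NOT 0 AND 0) IMPLIES ((NOT 0 IMPLIES NOT 0) XOR (0 AND 0))) -> 1
  row 5 [00101]: ((NOT 0 AND 0) IMPLIES ((NOT 0 IMPLIES NOT 0) XOR (0 AND 0))) -> 1
  row 6 [00110]: ((NOT 1 AND 1) IMPLIES ((NOT 0 IMPLIES NOT 1) XOR (0 AND 1))) -> 1
  row 7 [00111]: ((NOT 1 AND 1) IMPLIES ((NOT 0 IMPLIES NOT 1) XOR (0 AND 1))) -> 1
  row 8 [01000]: ((NOT 0 AND 0) IMPLIES ((NOT 1 IMPLIES NOT 0) XOR (0 AND 0))) -> 1
  row 9 [01001]: ((NOT 0 AND 0) IMPLIES ((NOT 1 IMPLIES NOT 0) XOR (0 AND 0))) -> 1
  row 10 [01010]: ((NOT 1 AND 1) IMPLIES ((NOT 1 IMPLIES NOT 1) XOR (0 AND 1))) -> 1
  row 11 [01011]: ((NOT 1 AND 1) IMPLIES ((NOT 1 IMPLIES NOT 1) XOR (0 AND 1))) -> 1
  row 12 [01100]: ((NOT 0 AND 0) IMPLIES ((NOT 1 IMPLIES NOT 0) XOR (0 AND 0))) -> 1
  row 13 [01101]: ((NOT 0 AND 0) IMPLIES ((NOT 1 IMPLIES NOT 0) XOR (0 AND 0))) -> 1
  row 14 [01110]: ((NOT 1 AND 1) IMPLIES ((NOT 1 IMPLIES NOT 1) XOR (0 AND 1))) -> 1
  row 15 [01111]: ((NOT 1 AND 1) IMPLIES ((NOT 1 IMPLIES NOT 1) XOR (0 AND 1))) -> 1
  row 16 [10000]: ((NOT 0 AND 0) IMPLIES ((NOT 0 IMPLIES NOT 0) XOR (1 AND 0))) -> 1
  row 17 [10001]: ((NOT 0 AND 0) IMPLIES ((NOT 0 IMPLIES NOT 0) XOR (1 AND 0))) -> 1
  row 18 [10010]: ((NOT 1 AND 1) IMPLIES ((NOT 0 IMPLIES NOT 1) XOR (1 AND 1))) -> 1
  row 19 [10011]: ((NOT 1 AND 1) IMPLIES ((NOT 0 IMPLIES NOT 1) XOR (1 AND 1))) -> 1
  row 20 [10100]: ((NOT 0 AND 0) IMPLIES ((NOT 0 IMPLIES NOT 0) XOR (1 AND 0))) -> 1
  row 21 [10101]: ((NOT 0 AND 0) IMPLIES ((NOT 0 IMPLIES NOT 0) XOR (1 AND 0))) -> 1
  row 22 [10110]: ((NOT 1 AND 1) IMPLIES ((NOT 0 IMPLIES NOT 1) XOR (1 AND 1))) -> 1
  row 23 [10111]: ((NOT 1 AND 1) IMPLIES ((NOT 0 IMPLIES NOT 1) XOR (1 AND 1))) -> 1
  row 24 [11000]: ((NOT 0 AND 0) IMPLIES ((NOT 1 IMPLIES NOT 0) XOR (1 AND 0))) -> 1
  row 25 [11001]: ((NOT 0 AND 0) IMPLIES ((NOT 1 IMPLIES NOT 0) XOR (1 AND 0))) -> 1
  row 26 [11010]: ((NOT 1 AND 1) IMPLIES ((NOT 1 IMPLIES NOT 1) XOR (1 AND 1))) -> 1
  row 27 [11011]: ((NOT 1 AND 1) IMPLIES ((NOT 1 IMPLIES NOT 1) XOR (1 AND 1))) -> 1
  row 28 [11100]: ((NOT 0 AND 0) IMPLIES ((NOT 1 IMPLIES NOT 0) XOR (1 AND 0))) -> 1
  row 29 [11101]: ((NOT 0 AND 0) IMPLIES ((NOT 1 IMPLIES NOT 0) XOR (1 AND 0))) -> 1
  row 30 [11110]: ((NOT 1 AND 1) IMPLIES ((NOT 1 IMPLIES NOT 1) XOR (1 AND 1))) -> 1
  row 31 [11111]: ((NOT 1 AND 1) IMPLIES ((NOT 1 IMPLIES NOT 1) XOR (1 AND 1))) -> 1
Full result column, 4 rows per line (a,b,c fixed per line; d,e runs 00..11 left to right):
  rows 0-3 [a,b,c=000]: 1111  = hex F
  rows 4-7 [a,b,c=001]: 1111  = hex F
  rows 8-11 [a,b,c=010]: 1111  = hex F
  rows 12-15 [a,b,c=011]: 1111  = hex F
  rows 16-19 [a,b,c=100]: 1111  = hex F
  rows 20-23 [a,b,c=101]: 1111  = hex F
  rows 24-27 [a,b,c=110]: 1111  = hex F
  rows 28-31 [a,b,c=111]: 1111  = hex F
Output column (row 0 .. row 31) = 11111111111111111111111111111111
Output column grouped in 4s = 1111 1111 1111 1111 1111 1111 1111 1111 = 0xFFFFFFFF
Convert to decimal digit by digit (value = value*16 + digit):
  F -> 15
  15*16 + 15 (F) = 255
  255*16 + 15 (F) = 4095
  4095*16 + 15 (F) = 65535
  65535*16 + 15 (F) = 1048575
  1048575*16 + 15 (F) = 16777215
  16777215*16 + 15 (F) = 268435455
  268435455*16 + 15 (F) = 4294967295
Decimal = 4294967295

4294967295


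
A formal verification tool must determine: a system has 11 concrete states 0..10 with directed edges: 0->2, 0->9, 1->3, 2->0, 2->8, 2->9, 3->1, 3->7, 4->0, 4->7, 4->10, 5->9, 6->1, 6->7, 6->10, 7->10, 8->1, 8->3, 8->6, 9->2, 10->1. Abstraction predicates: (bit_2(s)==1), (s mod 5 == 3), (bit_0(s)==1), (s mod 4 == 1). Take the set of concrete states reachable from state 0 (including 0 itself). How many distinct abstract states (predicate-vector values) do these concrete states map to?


BFS from 0:
Concrete reachable: {0, 1, 2, 3, 6, 7, 8, 9, 10}
Abstract via predicates (bit_2(s)==1), (s mod 5 == 3), (bit_0(s)==1), (s mod 4 == 1):
  (0,0,0,0) <- {0, 2, 10}
  (0,0,1,1) <- {1, 9}
  (0,1,0,0) <- {8}
  (0,1,1,0) <- {3}
  (1,0,0,0) <- {6}
  (1,0,1,0) <- {7}
Distinct abstract states = 6

6


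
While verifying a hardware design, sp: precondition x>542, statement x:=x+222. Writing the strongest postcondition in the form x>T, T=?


Formula: sp(P, x:=E) = exists old_x. (x = E[old_x/x]) AND P[old_x/x] (old_x is the value of x before the assignment; eliminate old_x by solving x = E[old_x/x] for old_x)
Step 1: Precondition P: x>542, i.e. old_x > 542
Step 2: Assignment gives x = old_x + 222, so old_x = x - 222
Step 3: Substitute into P: x - 222 > 542
Step 4: Simplify: x > 542+222 = 764

764


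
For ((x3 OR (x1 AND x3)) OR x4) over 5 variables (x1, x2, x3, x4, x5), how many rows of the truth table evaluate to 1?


Formula: ((x3 OR (x1 AND x3)) OR x4) over 5 vars (32 rows)
Evaluate each row (x1, x2, x3, x4, x5 as bits, MSB first):
  row 0 [00000]: ((0 OR (0 AND 0)) OR 0) -> 0
  row 1 [00001]: ((0 OR (0 AND 0)) OR 0) -> 0
  row 2 [00010]: ((0 OR (0 AND 0)) OR 1) -> 1
  row 3 [00011]: ((0 OR (0 AND 0)) OR 1) -> 1
  row 4 [00100]: ((1 OR (0 AND 1)) OR 0) -> 1
  row 5 [00101]: ((1 OR (0 AND 1)) OR 0) -> 1
  row 6 [00110]: ((1 OR (0 AND 1)) OR 1) -> 1
  row 7 [00111]: ((1 OR (0 AND 1)) OR 1) -> 1
  row 8 [01000]: ((0 OR (0 AND 0)) OR 0) -> 0
  row 9 [01001]: ((0 OR (0 AND 0)) OR 0) -> 0
  row 10 [01010]: ((0 OR (0 AND 0)) OR 1) -> 1
  row 11 [01011]: ((0 OR (0 AND 0)) OR 1) -> 1
  row 12 [01100]: ((1 OR (0 AND 1)) OR 0) -> 1
  row 13 [01101]: ((1 OR (0 AND 1)) OR 0) -> 1
  row 14 [01110]: ((1 OR (0 AND 1)) OR 1) -> 1
  row 15 [01111]: ((1 OR (0 AND 1)) OR 1) -> 1
  row 16 [10000]: ((0 OR (1 AND 0)) OR 0) -> 0
  row 17 [10001]: ((0 OR (1 AND 0)) OR 0) -> 0
  row 18 [10010]: ((0 OR (1 AND 0)) OR 1) -> 1
  row 19 [10011]: ((0 OR (1 AND 0)) OR 1) -> 1
  row 20 [10100]: ((1 OR (1 AND 1)) OR 0) -> 1
  row 21 [10101]: ((1 OR (1 AND 1)) OR 0) -> 1
  row 22 [10110]: ((1 OR (1 AND 1)) OR 1) -> 1
  row 23 [10111]: ((1 OR (1 AND 1)) OR 1) -> 1
  row 24 [11000]: ((0 OR (1 AND 0)) OR 0) -> 0
  row 25 [11001]: ((0 OR (1 AND 0)) OR 0) -> 0
  row 26 [11010]: ((0 OR (1 AND 0)) OR 1) -> 1
  row 27 [11011]: ((0 OR (1 AND 0)) OR 1) -> 1
  row 28 [11100]: ((1 OR (1 AND 1)) OR 0) -> 1
  row 29 [11101]: ((1 OR (1 AND 1)) OR 0) -> 1
  row 30 [11110]: ((1 OR (1 AND 1)) OR 1) -> 1
  row 31 [11111]: ((1 OR (1 AND 1)) OR 1) -> 1
Full result column, 8 rows per line (x1,x2 fixed per line; x3,x4,x5 runs 000..111 left to right):
  rows 0-7 [x1,x2=00]: 00111111  (ones: 6)
  rows 8-15 [x1,x2=01]: 00111111  (ones: 6)
  rows 16-23 [x1,x2=10]: 00111111  (ones: 6)
  rows 24-31 [x1,x2=11]: 00111111  (ones: 6)
Count of 1-rows = 6+6+6+6 = 24

24


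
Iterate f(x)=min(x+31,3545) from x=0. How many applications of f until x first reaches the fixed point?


Step 1: x=0, cap=3545, increment=31
Step 2: x grows by 31 each step until capped at 3545; fixed point is x=3545
Step 3: iterations = ceil(3545/31) = 115

115


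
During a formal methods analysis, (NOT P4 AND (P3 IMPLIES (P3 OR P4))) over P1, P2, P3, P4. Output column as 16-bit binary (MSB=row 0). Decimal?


Formula: (NOT P4 AND (P3 IMPLIES (P3 OR P4))) over P1, P2, P3, P4 (16 rows)
Evaluate each row (bits = P1,P2,P3,P4, MSB first):
  row 0 [0000]: (NOT 0 AND (0 IMPLIES (0 OR 0))) -> 1
  row 1 [0001]: (NOT 1 AND (0 IMPLIES (0 OR 1))) -> 0
  row 2 [0010]: (NOT 0 AND (1 IMPLIES (1 OR 0))) -> 1
  row 3 [0011]: (NOT 1 AND (1 IMPLIES (1 OR 1))) -> 0
  row 4 [0100]: (NOT 0 AND (0 IMPLIES (0 OR 0))) -> 1
  row 5 [0101]: (NOT 1 AND (0 IMPLIES (0 OR 1))) -> 0
  row 6 [0110]: (NOT 0 AND (1 IMPLIES (1 OR 0))) -> 1
  row 7 [0111]: (NOT 1 AND (1 IMPLIES (1 OR 1))) -> 0
  row 8 [1000]: (NOT 0 AND (0 IMPLIES (0 OR 0))) -> 1
  row 9 [1001]: (NOT 1 AND (0 IMPLIES (0 OR 1))) -> 0
  row 10 [1010]: (NOT 0 AND (1 IMPLIES (1 OR 0))) -> 1
  row 11 [1011]: (NOT 1 AND (1 IMPLIES (1 OR 1))) -> 0
  row 12 [1100]: (NOT 0 AND (0 IMPLIES (0 OR 0))) -> 1
  row 13 [1101]: (NOT 1 AND (0 IMPLIES (0 OR 1))) -> 0
  row 14 [1110]: (NOT 0 AND (1 IMPLIES (1 OR 0))) -> 1
  row 15 [1111]: (NOT 1 AND (1 IMPLIES (1 OR 1))) -> 0
Full result column, 4 rows per line (P1,P2 fixed per line; P3,P4 runs 00..11 left to right):
  rows 0-3 [P1,P2=00]: 1010  = hex A
  rows 4-7 [P1,P2=01]: 1010  = hex A
  rows 8-11 [P1,P2=10]: 1010  = hex A
  rows 12-15 [P1,P2=11]: 1010  = hex A
Output column (row 0 .. row 15) = 1010101010101010
Output column grouped in 4s = 1010 1010 1010 1010 = 0xAAAA
Convert to decimal digit by digit (value = value*16 + digit):
  A -> 10
  10*16 + 10 (A) = 170
  170*16 + 10 (A) = 2730
  2730*16 + 10 (A) = 43690
Decimal = 43690

43690


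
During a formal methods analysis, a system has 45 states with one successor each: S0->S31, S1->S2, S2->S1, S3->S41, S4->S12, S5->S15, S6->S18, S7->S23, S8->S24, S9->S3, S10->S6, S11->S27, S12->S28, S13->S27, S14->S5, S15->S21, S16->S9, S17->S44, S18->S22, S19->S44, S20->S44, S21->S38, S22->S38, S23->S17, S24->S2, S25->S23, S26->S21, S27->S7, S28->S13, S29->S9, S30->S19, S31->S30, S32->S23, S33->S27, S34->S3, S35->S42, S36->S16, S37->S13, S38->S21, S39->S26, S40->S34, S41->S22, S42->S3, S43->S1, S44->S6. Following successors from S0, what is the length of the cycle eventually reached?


Trace from S0 until a state repeats:
  S0 -> S31 -> S30 -> S19 -> S44 -> S6 -> S18 -> S22 -> S38 -> S21 -> S38
S38 first seen at step 8, revisited at step 10.
Cycle length = 10 - 8 = 2

2


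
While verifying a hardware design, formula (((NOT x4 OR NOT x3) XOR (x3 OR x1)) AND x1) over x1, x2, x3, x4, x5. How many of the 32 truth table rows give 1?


Formula: (((NOT x4 OR NOT x3) XOR (x3 OR x1)) AND x1) over 5 vars (32 rows)
Evaluate each row (x1, x2, x3, x4, x5 as bits, MSB first):
  row 0 [00000]: (((NOT 0 OR NOT 0) XOR (0 OR 0)) AND 0) -> 0
  row 1 [00001]: (((NOT 0 OR NOT 0) XOR (0 OR 0)) AND 0) -> 0
  row 2 [00010]: (((NOT 1 OR NOT 0) XOR (0 OR 0)) AND 0) -> 0
  row 3 [00011]: (((NOT 1 OR NOT 0) XOR (0 OR 0)) AND 0) -> 0
  row 4 [00100]: (((NOT 0 OR NOT 1) XOR (1 OR 0)) AND 0) -> 0
  row 5 [00101]: (((NOT 0 OR NOT 1) XOR (1 OR 0)) AND 0) -> 0
  row 6 [00110]: (((NOT 1 OR NOT 1) XOR (1 OR 0)) AND 0) -> 0
  row 7 [00111]: (((NOT 1 OR NOT 1) XOR (1 OR 0)) AND 0) -> 0
  row 8 [01000]: (((NOT 0 OR NOT 0) XOR (0 OR 0)) AND 0) -> 0
  row 9 [01001]: (((NOT 0 OR NOT 0) XOR (0 OR 0)) AND 0) -> 0
  row 10 [01010]: (((NOT 1 OR NOT 0) XOR (0 OR 0)) AND 0) -> 0
  row 11 [01011]: (((NOT 1 OR NOT 0) XOR (0 OR 0)) AND 0) -> 0
  row 12 [01100]: (((NOT 0 OR NOT 1) XOR (1 OR 0)) AND 0) -> 0
  row 13 [01101]: (((NOT 0 OR NOT 1) XOR (1 OR 0)) AND 0) -> 0
  row 14 [01110]: (((NOT 1 OR NOT 1) XOR (1 OR 0)) AND 0) -> 0
  row 15 [01111]: (((NOT 1 OR NOT 1) XOR (1 OR 0)) AND 0) -> 0
  row 16 [10000]: (((NOT 0 OR NOT 0) XOR (0 OR 1)) AND 1) -> 0
  row 17 [10001]: (((NOT 0 OR NOT 0) XOR (0 OR 1)) AND 1) -> 0
  row 18 [10010]: (((NOT 1 OR NOT 0) XOR (0 OR 1)) AND 1) -> 0
  row 19 [10011]: (((NOT 1 OR NOT 0) XOR (0 OR 1)) AND 1) -> 0
  row 20 [10100]: (((NOT 0 OR NOT 1) XOR (1 OR 1)) AND 1) -> 0
  row 21 [10101]: (((NOT 0 OR NOT 1) XOR (1 OR 1)) AND 1) -> 0
  row 22 [10110]: (((NOT 1 OR NOT 1) XOR (1 OR 1)) AND 1) -> 1
  row 23 [10111]: (((NOT 1 OR NOT 1) XOR (1 OR 1)) AND 1) -> 1
  row 24 [11000]: (((NOT 0 OR NOT 0) XOR (0 OR 1)) AND 1) -> 0
  row 25 [11001]: (((NOT 0 OR NOT 0) XOR (0 OR 1)) AND 1) -> 0
  row 26 [11010]: (((NOT 1 OR NOT 0) XOR (0 OR 1)) AND 1) -> 0
  row 27 [11011]: (((NOT 1 OR NOT 0) XOR (0 OR 1)) AND 1) -> 0
  row 28 [11100]: (((NOT 0 OR NOT 1) XOR (1 OR 1)) AND 1) -> 0
  row 29 [11101]: (((NOT 0 OR NOT 1) XOR (1 OR 1)) AND 1) -> 0
  row 30 [11110]: (((NOT 1 OR NOT 1) XOR (1 OR 1)) AND 1) -> 1
  row 31 [11111]: (((NOT 1 OR NOT 1) XOR (1 OR 1)) AND 1) -> 1
Full result column, 8 rows per line (x1,x2 fixed per line; x3,x4,x5 runs 000..111 left to right):
  rows 0-7 [x1,x2=00]: 00000000  (ones: 0)
  rows 8-15 [x1,x2=01]: 00000000  (ones: 0)
  rows 16-23 [x1,x2=10]: 00000011  (ones: 2)
  rows 24-31 [x1,x2=11]: 00000011  (ones: 2)
Count of 1-rows = 0+0+2+2 = 4

4


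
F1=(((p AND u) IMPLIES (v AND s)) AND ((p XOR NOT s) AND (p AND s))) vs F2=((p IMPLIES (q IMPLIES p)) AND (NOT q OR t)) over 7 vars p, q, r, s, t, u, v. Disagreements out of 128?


F1 = (((p AND u) IMPLIES (v AND s)) AND ((p XOR NOT s) AND (p AND s)))
F2 = ((p IMPLIES (q IMPLIES p)) AND (NOT q OR t))
Evaluate both on each of 128 rows (bits = p,q,r,s,t,u,v):
  row 0 [0000000]: F1=0 F2=1 (differ) -> 1
  row 1 [0000001]: F1=0 F2=1 (differ) -> 1
  row 2 [0000010]: F1=0 F2=1 (differ) -> 1
  row 3 [0000011]: F1=0 F2=1 (differ) -> 1
  row 4 [0000100]: F1=0 F2=1 (differ) -> 1
  (every remaining row is evaluated the same way; all 128 results are listed next)
Full result column, 8 rows per line (p,q,r,s fixed per line; t,u,v runs 000..111 left to right):
  rows 0-7 [p,q,r,s=0000]: 11111111  (ones: 8)
  rows 8-15 [p,q,r,s=0001]: 11111111  (ones: 8)
  rows 16-23 [p,q,r,s=0010]: 11111111  (ones: 8)
  rows 24-31 [p,q,r,s=0011]: 11111111  (ones: 8)
  rows 32-39 [p,q,r,s=0100]: 00001111  (ones: 4)
  rows 40-47 [p,q,r,s=0101]: 00001111  (ones: 4)
  rows 48-55 [p,q,r,s=0110]: 00001111  (ones: 4)
  rows 56-63 [p,q,r,s=0111]: 00001111  (ones: 4)
  rows 64-71 [p,q,r,s=1000]: 11111111  (ones: 8)
  rows 72-79 [p,q,r,s=1001]: 00100010  (ones: 2)
  rows 80-87 [p,q,r,s=1010]: 11111111  (ones: 8)
  rows 88-95 [p,q,r,s=1011]: 00100010  (ones: 2)
  rows 96-103 [p,q,r,s=1100]: 00001111  (ones: 4)
  rows 104-111 [p,q,r,s=1101]: 11010010  (ones: 4)
  rows 112-119 [p,q,r,s=1110]: 00001111  (ones: 4)
  rows 120-127 [p,q,r,s=1111]: 11010010  (ones: 4)
Disagreements = 8+8+8+8+4+4+4+4+8+2+8+2+4+4+4+4 = 84

84


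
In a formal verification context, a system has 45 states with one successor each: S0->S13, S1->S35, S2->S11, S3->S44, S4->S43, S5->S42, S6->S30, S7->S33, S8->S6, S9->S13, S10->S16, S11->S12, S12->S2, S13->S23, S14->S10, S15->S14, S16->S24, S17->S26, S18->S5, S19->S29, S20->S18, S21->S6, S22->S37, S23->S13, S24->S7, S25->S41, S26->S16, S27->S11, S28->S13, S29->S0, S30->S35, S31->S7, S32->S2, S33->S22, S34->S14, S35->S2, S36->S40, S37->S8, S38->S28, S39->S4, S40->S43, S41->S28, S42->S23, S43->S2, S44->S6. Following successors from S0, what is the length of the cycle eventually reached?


Trace from S0 until a state repeats:
  S0 -> S13 -> S23 -> S13
S13 first seen at step 1, revisited at step 3.
Cycle length = 3 - 1 = 2

2


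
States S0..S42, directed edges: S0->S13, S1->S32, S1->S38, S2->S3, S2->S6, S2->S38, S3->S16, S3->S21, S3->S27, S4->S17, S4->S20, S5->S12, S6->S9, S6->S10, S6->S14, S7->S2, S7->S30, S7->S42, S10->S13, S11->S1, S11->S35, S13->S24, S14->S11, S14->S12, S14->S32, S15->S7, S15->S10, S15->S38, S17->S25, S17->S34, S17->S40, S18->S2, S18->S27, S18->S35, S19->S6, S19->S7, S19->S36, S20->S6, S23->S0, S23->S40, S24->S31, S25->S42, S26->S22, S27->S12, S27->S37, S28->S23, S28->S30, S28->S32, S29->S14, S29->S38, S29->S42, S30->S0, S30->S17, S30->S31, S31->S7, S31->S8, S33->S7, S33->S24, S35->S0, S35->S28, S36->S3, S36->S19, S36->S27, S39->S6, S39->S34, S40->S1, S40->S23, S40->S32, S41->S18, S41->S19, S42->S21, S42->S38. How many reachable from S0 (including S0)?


BFS from S0:
  layer 0: {S0}
  layer 1: {S13}
  layer 2: {S24}
  layer 3: {S31}
  layer 4: {S7, S8}
  layer 5: {S2, S30, S42}
  layer 6: {S3, S6, S17, S21, S38}
  layer 7: {S9, S10, S14, S16, S25, S27, S34, S40}
  layer 8: {S1, S11, S12, S23, S32, S37}
  layer 9: {S35}
  layer 10: {S28}
Reachable set: {S0, S1, S2, S3, S6, S7, S8, S9, S10, S11, S12, S13, S14, S16, S17, S21, S23, S24, S25, S27, S28, S30, S31, S32, S34, S35, S37, S38, S40, S42}
Count = 30

30


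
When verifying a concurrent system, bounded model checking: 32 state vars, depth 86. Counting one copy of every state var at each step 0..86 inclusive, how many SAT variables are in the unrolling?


BMC unrolls to depth k, creating one copy of each state var for steps 0..k.
Step count = 86 + 1 = 87 (steps 0 through 86)
Vars per step = 32
Total = 32 * 87 = 2784

2784


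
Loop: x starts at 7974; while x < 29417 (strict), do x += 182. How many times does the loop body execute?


Step 1: x goes from 7974 toward 29417 by 182; the body runs while x<29417, so iterations = ceil((bound-start)/step)
Step 2: Distance=21443
Step 3: ceil(21443/182)=118

118


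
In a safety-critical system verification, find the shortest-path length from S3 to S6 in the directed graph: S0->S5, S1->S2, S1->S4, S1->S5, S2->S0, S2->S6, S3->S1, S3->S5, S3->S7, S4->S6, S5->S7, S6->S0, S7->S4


BFS layer-by-layer from S3:
  dist 0: {S3}
  dist 1: {S1, S5, S7}
  dist 2: {S2, S4}
  dist 3: {S0, S6}
  -> S6 reached at distance 3
Shortest path length = 3

3


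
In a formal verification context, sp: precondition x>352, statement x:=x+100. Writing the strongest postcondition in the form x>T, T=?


Formula: sp(P, x:=E) = exists old_x. (x = E[old_x/x]) AND P[old_x/x] (old_x is the value of x before the assignment; eliminate old_x by solving x = E[old_x/x] for old_x)
Step 1: Precondition P: x>352, i.e. old_x > 352
Step 2: Assignment gives x = old_x + 100, so old_x = x - 100
Step 3: Substitute into P: x - 100 > 352
Step 4: Simplify: x > 352+100 = 452

452


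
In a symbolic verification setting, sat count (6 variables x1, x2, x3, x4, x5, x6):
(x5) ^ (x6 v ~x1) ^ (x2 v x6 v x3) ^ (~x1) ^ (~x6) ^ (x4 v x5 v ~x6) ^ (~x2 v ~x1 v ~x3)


CNF with 7 clauses over 6 vars (64 assignments).
An assignment satisfies CNF iff every clause has >=1 true literal.
Check each row (bits = x1,x2,x3,x4,x5,x6; clause T/F shown):
  row 0 [000000]: clauses=FTFTTTT -> 0
  row 1 [000001]: clauses=FTTTFFT -> 0
  row 2 [000010]: clauses=TTFTTTT -> 0
  row 3 [000011]: clauses=TTTTFTT -> 0
  row 4 [000100]: clauses=FTFTTTT -> 0
  (every remaining row is evaluated the same way; all 64 results are listed next)
Full result column, 8 rows per line (x1,x2,x3 fixed per line; x4,x5,x6 runs 000..111 left to right):
  rows 0-7 [x1,x2,x3=000]: 00000000  (ones: 0)
  rows 8-15 [x1,x2,x3=001]: 00100010  (ones: 2)
  rows 16-23 [x1,x2,x3=010]: 00100010  (ones: 2)
  rows 24-31 [x1,x2,x3=011]: 00100010  (ones: 2)
  rows 32-39 [x1,x2,x3=100]: 00000000  (ones: 0)
  rows 40-47 [x1,x2,x3=101]: 00000000  (ones: 0)
  rows 48-55 [x1,x2,x3=110]: 00000000  (ones: 0)
  rows 56-63 [x1,x2,x3=111]: 00000000  (ones: 0)
Satisfying assignments = 0+2+2+2+0+0+0+0 = 6

6


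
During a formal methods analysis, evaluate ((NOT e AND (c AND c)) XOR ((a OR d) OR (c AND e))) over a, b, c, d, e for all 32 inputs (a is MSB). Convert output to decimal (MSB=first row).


Formula: ((NOT e AND (c AND c)) XOR ((a OR d) OR (c AND e))) over a, b, c, d, e (32 rows)
Evaluate each row (bits = a,b,c,d,e, MSB first):
  row 0 [00000]: ((NOT 0 AND (0 AND 0)) XOR ((0 OR 0) OR (0 AND 0))) -> 0
  row 1 [00001]: ((NOT 1 AND (0 AND 0)) XOR ((0 OR 0) OR (0 AND 1))) -> 0
  row 2 [00010]: ((NOT 0 AND (0 AND 0)) XOR ((0 OR 1) OR (0 AND 0))) -> 1
  row 3 [00011]: ((NOT 1 AND (0 AND 0)) XOR ((0 OR 1) OR (0 AND 1))) -> 1
  row 4 [00100]: ((NOT 0 AND (1 AND 1)) XOR ((0 OR 0) OR (1 AND 0))) -> 1
  row 5 [00101]: ((NOT 1 AND (1 AND 1)) XOR ((0 OR 0) OR (1 AND 1))) -> 1
  row 6 [00110]: ((NOT 0 AND (1 AND 1)) XOR ((0 OR 1) OR (1 AND 0))) -> 0
  row 7 [00111]: ((NOT 1 AND (1 AND 1)) XOR ((0 OR 1) OR (1 AND 1))) -> 1
  row 8 [01000]: ((NOT 0 AND (0 AND 0)) XOR ((0 OR 0) OR (0 AND 0))) -> 0
  row 9 [01001]: ((NOT 1 AND (0 AND 0)) XOR ((0 OR 0) OR (0 AND 1))) -> 0
  row 10 [01010]: ((NOT 0 AND (0 AND 0)) XOR ((0 OR 1) OR (0 AND 0))) -> 1
  row 11 [01011]: ((NOT 1 AND (0 AND 0)) XOR ((0 OR 1) OR (0 AND 1))) -> 1
  row 12 [01100]: ((NOT 0 AND (1 AND 1)) XOR ((0 OR 0) OR (1 AND 0))) -> 1
  row 13 [01101]: ((NOT 1 AND (1 AND 1)) XOR ((0 OR 0) OR (1 AND 1))) -> 1
  row 14 [01110]: ((NOT 0 AND (1 AND 1)) XOR ((0 OR 1) OR (1 AND 0))) -> 0
  row 15 [01111]: ((NOT 1 AND (1 AND 1)) XOR ((0 OR 1) OR (1 AND 1))) -> 1
  row 16 [10000]: ((NOT 0 AND (0 AND 0)) XOR ((1 OR 0) OR (0 AND 0))) -> 1
  row 17 [10001]: ((NOT 1 AND (0 AND 0)) XOR ((1 OR 0) OR (0 AND 1))) -> 1
  row 18 [10010]: ((NOT 0 AND (0 AND 0)) XOR ((1 OR 1) OR (0 AND 0))) -> 1
  row 19 [10011]: ((NOT 1 AND (0 AND 0)) XOR ((1 OR 1) OR (0 AND 1))) -> 1
  row 20 [10100]: ((NOT 0 AND (1 AND 1)) XOR ((1 OR 0) OR (1 AND 0))) -> 0
  row 21 [10101]: ((NOT 1 AND (1 AND 1)) XOR ((1 OR 0) OR (1 AND 1))) -> 1
  row 22 [10110]: ((NOT 0 AND (1 AND 1)) XOR ((1 OR 1) OR (1 AND 0))) -> 0
  row 23 [10111]: ((NOT 1 AND (1 AND 1)) XOR ((1 OR 1) OR (1 AND 1))) -> 1
  row 24 [11000]: ((NOT 0 AND (0 AND 0)) XOR ((1 OR 0) OR (0 AND 0))) -> 1
  row 25 [11001]: ((NOT 1 AND (0 AND 0)) XOR ((1 OR 0) OR (0 AND 1))) -> 1
  row 26 [11010]: ((NOT 0 AND (0 AND 0)) XOR ((1 OR 1) OR (0 AND 0))) -> 1
  row 27 [11011]: ((NOT 1 AND (0 AND 0)) XOR ((1 OR 1) OR (0 AND 1))) -> 1
  row 28 [11100]: ((NOT 0 AND (1 AND 1)) XOR ((1 OR 0) OR (1 AND 0))) -> 0
  row 29 [11101]: ((NOT 1 AND (1 AND 1)) XOR ((1 OR 0) OR (1 AND 1))) -> 1
  row 30 [11110]: ((NOT 0 AND (1 AND 1)) XOR ((1 OR 1) OR (1 AND 0))) -> 0
  row 31 [11111]: ((NOT 1 AND (1 AND 1)) XOR ((1 OR 1) OR (1 AND 1))) -> 1
Full result column, 4 rows per line (a,b,c fixed per line; d,e runs 00..11 left to right):
  rows 0-3 [a,b,c=000]: 0011  = hex 3
  rows 4-7 [a,b,c=001]: 1101  = hex D
  rows 8-11 [a,b,c=010]: 0011  = hex 3
  rows 12-15 [a,b,c=011]: 1101  = hex D
  rows 16-19 [a,b,c=100]: 1111  = hex F
  rows 20-23 [a,b,c=101]: 0101  = hex 5
  rows 24-27 [a,b,c=110]: 1111  = hex F
  rows 28-31 [a,b,c=111]: 0101  = hex 5
Output column (row 0 .. row 31) = 00111101001111011111010111110101
Output column grouped in 4s = 0011 1101 0011 1101 1111 0101 1111 0101 = 0x3D3DF5F5
Convert to decimal digit by digit (value = value*16 + digit):
  3 -> 3
  3*16 + 13 (D) = 61
  61*16 + 3 = 979
  979*16 + 13 (D) = 15677
  15677*16 + 15 (F) = 250847
  250847*16 + 5 = 4013557
  4013557*16 + 15 (F) = 64216927
  64216927*16 + 5 = 1027470837
Decimal = 1027470837

1027470837


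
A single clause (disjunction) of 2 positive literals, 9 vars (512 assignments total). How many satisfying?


Step 1: Total=2^9=512
Step 2: Unsat when all 2 false: 2^7=128
Step 3: Sat=512-128=384

384


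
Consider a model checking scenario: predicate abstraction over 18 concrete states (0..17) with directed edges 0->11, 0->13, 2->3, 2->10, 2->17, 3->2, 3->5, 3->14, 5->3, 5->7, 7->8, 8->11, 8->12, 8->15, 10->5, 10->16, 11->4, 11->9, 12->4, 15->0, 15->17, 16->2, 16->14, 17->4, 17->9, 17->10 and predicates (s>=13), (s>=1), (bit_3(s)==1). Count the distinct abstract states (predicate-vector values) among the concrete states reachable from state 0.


BFS from 0:
Concrete reachable: {0, 4, 9, 11, 13}
Abstract via predicates (s>=13), (s>=1), (bit_3(s)==1):
  (0,0,0) <- {0}
  (0,1,0) <- {4}
  (0,1,1) <- {9, 11}
  (1,1,1) <- {13}
Distinct abstract states = 4

4


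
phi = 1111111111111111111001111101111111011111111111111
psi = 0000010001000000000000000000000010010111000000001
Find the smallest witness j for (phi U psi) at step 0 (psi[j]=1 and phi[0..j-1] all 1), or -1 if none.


(phi U psi) at 0: need smallest j with psi[j]=1 and phi[i]=1 for all i in [0,j).
Scan from step 0:
  step 0: phi=1, psi=0 -> continue
  step 1: phi=1, psi=0 -> continue
  step 2: phi=1, psi=0 -> continue
  step 3: phi=1, psi=0 -> continue
  step 5: psi=1 and phi held for [0,5) -> witness found
Witness step = 5

5


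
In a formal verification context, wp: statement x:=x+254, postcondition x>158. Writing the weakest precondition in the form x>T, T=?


Formula: wp(x:=E, P) = P[E/x] (substitute E for x in postcondition)
Step 1: Postcondition: x>158
Step 2: Substitute x+254 for x: x+254>158
Step 3: Solve for x: x > 158-254 = -96

-96


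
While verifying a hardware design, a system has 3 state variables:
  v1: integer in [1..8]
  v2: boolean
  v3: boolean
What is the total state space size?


State space = product of domain sizes of all variables.
Domain sizes:
  v1 (integer in [1..8]): 8
  v2 (boolean): 2
  v3 (boolean): 2
Product = 8 * 2 * 2 = 32

32


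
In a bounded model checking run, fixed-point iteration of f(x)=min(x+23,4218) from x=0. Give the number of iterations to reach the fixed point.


Step 1: x=0, cap=4218, increment=23
Step 2: x grows by 23 each step until capped at 4218; fixed point is x=4218
Step 3: iterations = ceil(4218/23) = 184

184


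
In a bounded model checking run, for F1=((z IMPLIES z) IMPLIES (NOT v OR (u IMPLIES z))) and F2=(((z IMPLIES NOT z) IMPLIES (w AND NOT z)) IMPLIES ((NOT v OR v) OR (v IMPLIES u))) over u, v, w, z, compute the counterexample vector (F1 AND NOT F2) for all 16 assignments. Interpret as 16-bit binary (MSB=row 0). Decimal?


F1 = ((z IMPLIES z) IMPLIES (NOT v OR (u IMPLIES z)))
F2 = (((z IMPLIES NOT z) IMPLIES (w AND NOT z)) IMPLIES ((NOT v OR v) OR (v IMPLIES u)))
Counterexample to F1=>F2 is where F1=1 and F2=0.
Evaluate each row (bits = u,v,w,z, MSB first):
  row 0 [0000]: F1=1 F2=1 -> F1&~F2 -> 0
  row 1 [0001]: F1=1 F2=1 -> F1&~F2 -> 0
  row 2 [0010]: F1=1 F2=1 -> F1&~F2 -> 0
  row 3 [0011]: F1=1 F2=1 -> F1&~F2 -> 0
  row 4 [0100]: F1=1 F2=1 -> F1&~F2 -> 0
  row 5 [0101]: F1=1 F2=1 -> F1&~F2 -> 0
  row 6 [0110]: F1=1 F2=1 -> F1&~F2 -> 0
  row 7 [0111]: F1=1 F2=1 -> F1&~F2 -> 0
  row 8 [1000]: F1=1 F2=1 -> F1&~F2 -> 0
  row 9 [1001]: F1=1 F2=1 -> F1&~F2 -> 0
  row 10 [1010]: F1=1 F2=1 -> F1&~F2 -> 0
  row 11 [1011]: F1=1 F2=1 -> F1&~F2 -> 0
  row 12 [1100]: F1=0 F2=1 -> F1&~F2 -> 0
  row 13 [1101]: F1=1 F2=1 -> F1&~F2 -> 0
  row 14 [1110]: F1=0 F2=1 -> F1&~F2 -> 0
  row 15 [1111]: F1=1 F2=1 -> F1&~F2 -> 0
Full result column, 4 rows per line (u,v fixed per line; w,z runs 00..11 left to right):
  rows 0-3 [u,v=00]: 0000  = hex 0
  rows 4-7 [u,v=01]: 0000  = hex 0
  rows 8-11 [u,v=10]: 0000  = hex 0
  rows 12-15 [u,v=11]: 0000  = hex 0
Counterexample vector (row 0 .. row 15) = 0000000000000000
Output column grouped in 4s = 0000 0000 0000 0000 = 0x0000
Convert to decimal digit by digit (value = value*16 + digit):
  0 -> 0
  0*16 + 0 = 0
  0*16 + 0 = 0
  0*16 + 0 = 0
Decimal = 0

0


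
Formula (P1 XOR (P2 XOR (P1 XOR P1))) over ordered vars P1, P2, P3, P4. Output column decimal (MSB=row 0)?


Formula: (P1 XOR (P2 XOR (P1 XOR P1))) over P1, P2, P3, P4 (16 rows)
Evaluate each row (bits = P1,P2,P3,P4, MSB first):
  row 0 [0000]: (0 XOR (0 XOR (0 XOR 0))) -> 0
  row 1 [0001]: (0 XOR (0 XOR (0 XOR 0))) -> 0
  row 2 [0010]: (0 XOR (0 XOR (0 XOR 0))) -> 0
  row 3 [0011]: (0 XOR (0 XOR (0 XOR 0))) -> 0
  row 4 [0100]: (0 XOR (1 XOR (0 XOR 0))) -> 1
  row 5 [0101]: (0 XOR (1 XOR (0 XOR 0))) -> 1
  row 6 [0110]: (0 XOR (1 XOR (0 XOR 0))) -> 1
  row 7 [0111]: (0 XOR (1 XOR (0 XOR 0))) -> 1
  row 8 [1000]: (1 XOR (0 XOR (1 XOR 1))) -> 1
  row 9 [1001]: (1 XOR (0 XOR (1 XOR 1))) -> 1
  row 10 [1010]: (1 XOR (0 XOR (1 XOR 1))) -> 1
  row 11 [1011]: (1 XOR (0 XOR (1 XOR 1))) -> 1
  row 12 [1100]: (1 XOR (1 XOR (1 XOR 1))) -> 0
  row 13 [1101]: (1 XOR (1 XOR (1 XOR 1))) -> 0
  row 14 [1110]: (1 XOR (1 XOR (1 XOR 1))) -> 0
  row 15 [1111]: (1 XOR (1 XOR (1 XOR 1))) -> 0
Full result column, 4 rows per line (P1,P2 fixed per line; P3,P4 runs 00..11 left to right):
  rows 0-3 [P1,P2=00]: 0000  = hex 0
  rows 4-7 [P1,P2=01]: 1111  = hex F
  rows 8-11 [P1,P2=10]: 1111  = hex F
  rows 12-15 [P1,P2=11]: 0000  = hex 0
Output column (row 0 .. row 15) = 0000111111110000
Output column grouped in 4s = 0000 1111 1111 0000 = 0x0FF0
Convert to decimal digit by digit (value = value*16 + digit):
  0 -> 0
  0*16 + 15 (F) = 15
  15*16 + 15 (F) = 255
  255*16 + 0 = 4080
Decimal = 4080

4080
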